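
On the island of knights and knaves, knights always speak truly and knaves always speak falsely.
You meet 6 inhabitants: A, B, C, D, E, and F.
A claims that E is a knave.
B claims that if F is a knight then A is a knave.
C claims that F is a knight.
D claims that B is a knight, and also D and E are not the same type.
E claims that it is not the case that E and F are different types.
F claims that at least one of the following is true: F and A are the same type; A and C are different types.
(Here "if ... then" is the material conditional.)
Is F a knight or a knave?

F is a knight.

Consistent assignments: {A=knight, B=knave, C=knight, D=knave, E=knave, F=knight}
In every consistent assignment, F is a knight.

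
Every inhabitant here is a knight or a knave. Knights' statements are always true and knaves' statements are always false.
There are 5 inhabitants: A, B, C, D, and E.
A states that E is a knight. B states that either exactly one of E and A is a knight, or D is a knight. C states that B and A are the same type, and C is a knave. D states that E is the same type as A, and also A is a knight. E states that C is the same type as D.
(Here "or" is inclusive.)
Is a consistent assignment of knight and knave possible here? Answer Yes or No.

No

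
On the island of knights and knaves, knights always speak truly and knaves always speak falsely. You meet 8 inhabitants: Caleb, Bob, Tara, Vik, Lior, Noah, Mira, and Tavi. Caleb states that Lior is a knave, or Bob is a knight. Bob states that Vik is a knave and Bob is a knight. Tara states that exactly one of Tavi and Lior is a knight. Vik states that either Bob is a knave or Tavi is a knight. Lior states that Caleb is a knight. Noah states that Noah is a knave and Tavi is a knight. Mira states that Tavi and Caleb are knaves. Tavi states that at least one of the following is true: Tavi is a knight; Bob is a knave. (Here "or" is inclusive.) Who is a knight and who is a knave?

Caleb is a knight, Bob is a knight, Tara is a knight, Vik is a knave, Lior is a knight, Noah is a knave, Mira is a knave, and Tavi is a knave.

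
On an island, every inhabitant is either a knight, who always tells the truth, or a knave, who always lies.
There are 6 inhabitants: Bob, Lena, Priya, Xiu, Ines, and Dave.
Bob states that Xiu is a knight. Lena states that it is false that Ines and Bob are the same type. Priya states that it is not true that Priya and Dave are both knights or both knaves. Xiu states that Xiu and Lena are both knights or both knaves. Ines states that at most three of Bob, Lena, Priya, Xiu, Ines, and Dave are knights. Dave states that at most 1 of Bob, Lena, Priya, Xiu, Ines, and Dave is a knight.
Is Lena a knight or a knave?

Lena is a knight.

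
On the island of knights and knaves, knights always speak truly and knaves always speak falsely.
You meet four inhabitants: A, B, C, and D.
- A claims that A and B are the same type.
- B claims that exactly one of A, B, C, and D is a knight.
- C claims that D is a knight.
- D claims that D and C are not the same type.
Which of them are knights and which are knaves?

Knights: B. Knaves: A, C, and D.

Suppose A is a knight. Then A's statement "A and B are the same type" would have to be true. Checking the 8 ways to assign the others, none is consistent with every speaker.
(For instance, with B=knight, C=knave, D=knave, B's claim "exactly one of A, B, C, and D is a knight" comes out false where it would need to be true.)
So A must be a knave, making "A and B are the same type" false. Taking A=knave, B=knight, C=knave, D=knave, each remaining statement checks out:
  B (knight): "exactly one of A, B, C, and D is a knight" — true. ✓
  C (knave): "D is a knight" — false. ✓
  D (knave): "D and C are not the same type" — false. ✓
This is the unique consistent assignment.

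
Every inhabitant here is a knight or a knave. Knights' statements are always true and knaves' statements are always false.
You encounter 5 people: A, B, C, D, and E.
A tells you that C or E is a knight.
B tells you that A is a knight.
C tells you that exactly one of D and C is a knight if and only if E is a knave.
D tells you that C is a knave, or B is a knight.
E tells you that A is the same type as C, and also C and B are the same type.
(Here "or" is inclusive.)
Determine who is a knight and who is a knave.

Knights: A, B, C, D, and E. Knaves: none.

Suppose A is a knave. Then A's statement "C or E is a knight" would have to be false. Checking the 16 ways to assign the others, none is consistent with every speaker.
(For instance, with B=knight, C=knight, D=knight, E=knight, A's claim "C or E is a knight" comes out true where it would need to be false.)
So A must be a knight, making "C or E is a knight" true. Taking A=knight, B=knight, C=knight, D=knight, E=knight, each remaining statement checks out:
  B (knight): "A is a knight" — true. ✓
  C (knight): "exactly one of D and C is a knight if and only if E is a knave" — true. ✓
  D (knight): "C is a knave, or B is a knight" — true. ✓
  E (knight): "A is the same type as C, and also C and B are the same type" — true. ✓
This is the unique consistent assignment.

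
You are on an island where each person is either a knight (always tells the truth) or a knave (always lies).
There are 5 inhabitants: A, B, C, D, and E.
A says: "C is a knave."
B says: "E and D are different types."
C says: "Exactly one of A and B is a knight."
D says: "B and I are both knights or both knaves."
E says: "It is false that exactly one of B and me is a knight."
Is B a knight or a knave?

B is a knight.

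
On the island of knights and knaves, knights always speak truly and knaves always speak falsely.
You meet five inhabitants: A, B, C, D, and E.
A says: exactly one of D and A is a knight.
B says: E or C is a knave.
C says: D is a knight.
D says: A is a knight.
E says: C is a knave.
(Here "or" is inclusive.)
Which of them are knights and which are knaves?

Knights: B and E. Knaves: A, C, and D.

Suppose A is a knight. Then A's statement "exactly one of D and A is a knight" would have to be true. Checking the 16 ways to assign the others, none is consistent with every speaker.
(For instance, with B=knight, C=knave, D=knave, E=knight, D's claim "A is a knight" comes out true where it would need to be false.)
So A must be a knave, making "exactly one of D and A is a knight" false. Taking A=knave, B=knight, C=knave, D=knave, E=knight, each remaining statement checks out:
  B (knight): "E or C is a knave" — true. ✓
  C (knave): "D is a knight" — false. ✓
  D (knave): "A is a knight" — false. ✓
  E (knight): "C is a knave" — true. ✓
This is the unique consistent assignment.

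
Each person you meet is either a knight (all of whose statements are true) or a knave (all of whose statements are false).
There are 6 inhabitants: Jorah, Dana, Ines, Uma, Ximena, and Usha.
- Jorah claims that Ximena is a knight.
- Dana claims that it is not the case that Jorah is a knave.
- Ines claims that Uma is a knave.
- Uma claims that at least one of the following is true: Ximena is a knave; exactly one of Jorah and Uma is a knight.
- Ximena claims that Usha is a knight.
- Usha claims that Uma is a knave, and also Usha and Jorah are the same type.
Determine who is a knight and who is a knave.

Knights: Uma. Knaves: Jorah, Dana, Ines, Ximena, and Usha.

Since Jorah is a knave, "Ximena is a knight" needs to be False, which holds.
As a knave, Dana's statement "it is not the case that Jorah is a knave" should be False; it is.
Ines is a knave; "Uma is a knave" is False, as required.
Since Uma is a knight, "at least one of the following is true: Ximena is a knave; exactly one of Jorah and Uma is a knight" needs to be true, which holds.
Ximena (knave): "Usha is a knight" — False. ✓
Usha (knave): "Uma is a knave, and also Usha and Jorah are the same type" — False. ✓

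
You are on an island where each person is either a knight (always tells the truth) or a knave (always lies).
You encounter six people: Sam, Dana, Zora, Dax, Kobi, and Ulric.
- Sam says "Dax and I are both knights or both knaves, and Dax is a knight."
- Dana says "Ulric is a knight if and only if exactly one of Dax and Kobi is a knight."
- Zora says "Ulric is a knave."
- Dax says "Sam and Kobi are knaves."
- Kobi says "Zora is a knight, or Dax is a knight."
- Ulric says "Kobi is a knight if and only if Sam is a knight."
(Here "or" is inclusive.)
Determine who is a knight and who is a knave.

Sam is a knave, Dana is a knave, Zora is a knight, Dax is a knave, Kobi is a knight, and Ulric is a knave.

Sam is a knave, so "Dax and I are both knights or both knaves, and Dax is a knight" must be false — and it is.
Dana is a knave, and the claim "Ulric is a knight if and only if exactly one of Dax and Kobi is a knight" is indeed false.
Zora is a knight; "Ulric is a knave" is true, as required.
Dax is a knave, so "Sam and Kobi are knaves" must be false — and it is.
Since Kobi is a knight, "Zora is a knight, or Dax is a knight" needs to be true, which holds.
Ulric (knave): "Kobi is a knight if and only if Sam is a knight" — false. ✓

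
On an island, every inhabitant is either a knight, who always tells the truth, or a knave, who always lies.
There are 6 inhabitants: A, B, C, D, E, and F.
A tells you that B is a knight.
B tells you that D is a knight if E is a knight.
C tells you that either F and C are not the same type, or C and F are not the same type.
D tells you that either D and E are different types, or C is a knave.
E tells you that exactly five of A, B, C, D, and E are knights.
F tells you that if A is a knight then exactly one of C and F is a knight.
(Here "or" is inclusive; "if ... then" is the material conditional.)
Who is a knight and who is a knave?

Knights: A, B, and D. Knaves: C, E, and F.

A (knight): "B is a knight" — true. ✓
Since B is a knight, "D is a knight if E is a knight" needs to be true, which holds.
As a knave, C's statement "either F and C are not the same type, or C and F are not the same type" should be false; it is.
D is a knight, and the claim "either D and E are different types, or C is a knave" is indeed true.
E is a knave, so "exactly five of A, B, C, D, and E are knights" must be false — and it is.
F is a knave; "if A is a knight then exactly one of C and F is a knight" is false, as required.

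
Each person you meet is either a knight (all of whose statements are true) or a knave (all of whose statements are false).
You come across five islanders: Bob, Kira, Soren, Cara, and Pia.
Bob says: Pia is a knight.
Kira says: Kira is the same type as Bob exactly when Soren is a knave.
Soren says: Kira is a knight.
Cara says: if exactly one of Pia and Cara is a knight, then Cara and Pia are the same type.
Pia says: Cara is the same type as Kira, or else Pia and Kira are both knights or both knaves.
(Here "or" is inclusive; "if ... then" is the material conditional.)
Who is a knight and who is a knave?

Bob is a knight, Kira is a knave, Soren is a knave, Cara is a knave, and Pia is a knight.

Bob is a knight, so "Pia is a knight" must be True — and it is.
Kira is a knave, and the claim "Kira is the same type as Bob exactly when Soren is a knave" is indeed False.
Soren is a knave, and the claim "Kira is a knight" is indeed False.
As a knave, Cara's statement "if exactly one of Pia and Cara is a knight, then Cara and Pia are the same type" should be False; it is.
As a knight, Pia's statement "Cara is the same type as Kira, or else Pia and Kira are both knights or both knaves" should be True; it is.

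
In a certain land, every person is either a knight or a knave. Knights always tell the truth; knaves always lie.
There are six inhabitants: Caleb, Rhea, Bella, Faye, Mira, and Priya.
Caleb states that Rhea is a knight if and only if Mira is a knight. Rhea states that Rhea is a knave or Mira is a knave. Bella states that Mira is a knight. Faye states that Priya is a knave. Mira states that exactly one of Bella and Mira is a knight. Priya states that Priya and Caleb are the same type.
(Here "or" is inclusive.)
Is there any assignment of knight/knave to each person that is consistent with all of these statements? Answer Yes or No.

No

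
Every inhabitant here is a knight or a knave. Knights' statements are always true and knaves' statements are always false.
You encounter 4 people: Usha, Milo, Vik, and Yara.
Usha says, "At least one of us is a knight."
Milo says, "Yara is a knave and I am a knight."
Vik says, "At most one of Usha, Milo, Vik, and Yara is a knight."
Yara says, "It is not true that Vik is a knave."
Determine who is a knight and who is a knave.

Usha is a knight, Milo is a knight, Vik is a knave, and Yara is a knave.

Usha is a knight; "at least one of us is a knight" is true, as required.
Milo is a knight; "Yara is a knave and I am a knight" is true, as required.
As a knave, Vik's statement "at most one of Usha, Milo, Vik, and Yara is a knight" should be false; it is.
Yara is a knave, and the claim "it is not true that Vik is a knave" is indeed false.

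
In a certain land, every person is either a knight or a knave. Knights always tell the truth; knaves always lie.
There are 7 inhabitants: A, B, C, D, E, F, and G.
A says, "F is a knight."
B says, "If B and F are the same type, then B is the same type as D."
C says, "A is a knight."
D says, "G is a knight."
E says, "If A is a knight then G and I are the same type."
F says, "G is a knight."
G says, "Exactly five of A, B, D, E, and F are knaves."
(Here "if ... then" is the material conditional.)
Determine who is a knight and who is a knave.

A is a knave, B is a knight, C is a knave, D is a knave, E is a knight, F is a knave, and G is a knave.

A is a knave, and the claim "F is a knight" is indeed false.
Since B is a knight, "if B and F are the same type, then B is the same type as D" needs to be true, which holds.
Since C is a knave, "A is a knight" needs to be false, which holds.
D (knave): "G is a knight" — false. ✓
As a knight, E's statement "if A is a knight then G and I are the same type" should be true; it is.
Since F is a knave, "G is a knight" needs to be false, which holds.
Since G is a knave, "exactly five of A, B, D, E, and F are knaves" needs to be false, which holds.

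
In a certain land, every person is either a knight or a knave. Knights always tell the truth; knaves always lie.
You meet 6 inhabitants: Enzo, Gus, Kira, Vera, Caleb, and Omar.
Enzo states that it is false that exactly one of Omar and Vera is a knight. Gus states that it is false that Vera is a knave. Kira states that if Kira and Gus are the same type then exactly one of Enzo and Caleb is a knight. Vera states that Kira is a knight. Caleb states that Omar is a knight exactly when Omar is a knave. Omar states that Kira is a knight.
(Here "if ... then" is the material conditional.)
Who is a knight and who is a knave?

As a knight, Enzo's statement "it is false that exactly one of Omar and Vera is a knight" should be true; it is.
Gus is a knight, and the claim "it is false that Vera is a knave" is indeed true.
Since Kira is a knight, "if Kira and Gus are the same type then exactly one of Enzo and Caleb is a knight" needs to be true, which holds.
Vera (knight): "Kira is a knight" — true. ✓
Caleb is a knave, and the claim "Omar is a knight exactly when Omar is a knave" is indeed false.
Omar (knight): "Kira is a knight" — true. ✓

Enzo is a knight, Gus is a knight, Kira is a knight, Vera is a knight, Caleb is a knave, and Omar is a knight.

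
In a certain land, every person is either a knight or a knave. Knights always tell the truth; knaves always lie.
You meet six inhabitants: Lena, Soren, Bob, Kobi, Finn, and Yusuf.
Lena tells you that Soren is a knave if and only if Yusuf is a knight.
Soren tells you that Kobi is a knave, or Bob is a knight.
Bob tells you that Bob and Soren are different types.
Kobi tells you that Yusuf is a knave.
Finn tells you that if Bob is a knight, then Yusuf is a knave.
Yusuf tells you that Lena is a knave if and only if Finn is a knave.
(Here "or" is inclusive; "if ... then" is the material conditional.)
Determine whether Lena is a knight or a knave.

Lena is a knave.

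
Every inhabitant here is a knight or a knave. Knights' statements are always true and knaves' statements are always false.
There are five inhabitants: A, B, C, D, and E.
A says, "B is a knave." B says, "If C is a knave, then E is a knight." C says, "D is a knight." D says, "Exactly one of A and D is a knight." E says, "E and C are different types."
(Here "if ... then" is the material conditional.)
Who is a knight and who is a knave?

Knights: B and E. Knaves: A, C, and D.

A is a knave, so "B is a knave" must be False — and it is.
Since B is a knight, "if C is a knave, then E is a knight" needs to be True, which holds.
C (knave): "D is a knight" — False. ✓
D (knave): "exactly one of A and D is a knight" — False. ✓
E is a knight; "E and C are different types" is True, as required.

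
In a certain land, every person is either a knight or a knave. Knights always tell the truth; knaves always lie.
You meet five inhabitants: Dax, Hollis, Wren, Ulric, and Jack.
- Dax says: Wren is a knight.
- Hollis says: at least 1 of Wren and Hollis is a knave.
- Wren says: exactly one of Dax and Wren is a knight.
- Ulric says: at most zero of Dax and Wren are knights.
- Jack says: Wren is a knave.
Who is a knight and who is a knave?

Knights: Hollis, Ulric, and Jack. Knaves: Dax and Wren.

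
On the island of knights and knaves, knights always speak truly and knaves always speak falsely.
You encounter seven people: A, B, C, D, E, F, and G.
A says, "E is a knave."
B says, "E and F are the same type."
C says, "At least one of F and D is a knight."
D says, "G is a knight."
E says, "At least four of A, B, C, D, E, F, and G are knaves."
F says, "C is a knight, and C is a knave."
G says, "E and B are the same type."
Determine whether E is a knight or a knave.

E is a knight.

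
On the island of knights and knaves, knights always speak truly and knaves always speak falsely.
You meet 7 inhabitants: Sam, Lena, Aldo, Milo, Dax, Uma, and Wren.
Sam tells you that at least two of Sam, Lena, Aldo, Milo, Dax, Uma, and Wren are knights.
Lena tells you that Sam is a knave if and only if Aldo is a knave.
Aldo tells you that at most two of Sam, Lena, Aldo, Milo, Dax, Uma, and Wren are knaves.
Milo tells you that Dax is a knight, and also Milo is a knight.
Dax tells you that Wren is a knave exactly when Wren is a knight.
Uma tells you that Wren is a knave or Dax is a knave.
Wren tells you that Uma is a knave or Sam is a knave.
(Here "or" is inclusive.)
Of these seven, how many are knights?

The unique consistent assignment is Sam=knight, Lena=knave, Aldo=knave, Milo=knave, Dax=knave, Uma=knight, Wren=knave.
That has 2 knights.

2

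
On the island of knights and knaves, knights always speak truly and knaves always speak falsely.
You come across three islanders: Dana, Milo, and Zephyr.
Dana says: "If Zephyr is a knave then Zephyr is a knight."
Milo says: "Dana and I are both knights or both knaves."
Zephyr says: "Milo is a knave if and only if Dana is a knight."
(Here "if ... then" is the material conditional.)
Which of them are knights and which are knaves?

Knights: Dana and Zephyr. Knaves: Milo.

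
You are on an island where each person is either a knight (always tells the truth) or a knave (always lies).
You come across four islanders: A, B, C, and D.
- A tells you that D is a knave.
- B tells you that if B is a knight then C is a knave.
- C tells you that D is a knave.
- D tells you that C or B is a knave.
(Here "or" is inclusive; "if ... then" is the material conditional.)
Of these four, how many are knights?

The unique consistent assignment is A=knave, B=knight, C=knave, D=knight.
That has 2 knights.

2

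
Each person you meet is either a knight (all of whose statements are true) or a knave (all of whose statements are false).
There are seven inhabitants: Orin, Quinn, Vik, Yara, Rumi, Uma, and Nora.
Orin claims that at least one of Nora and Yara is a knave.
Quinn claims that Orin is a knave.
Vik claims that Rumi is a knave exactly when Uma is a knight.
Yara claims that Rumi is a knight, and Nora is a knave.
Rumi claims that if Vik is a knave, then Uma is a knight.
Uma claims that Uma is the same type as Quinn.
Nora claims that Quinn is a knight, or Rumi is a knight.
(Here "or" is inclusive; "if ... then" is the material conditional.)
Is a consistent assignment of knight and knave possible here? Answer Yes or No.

No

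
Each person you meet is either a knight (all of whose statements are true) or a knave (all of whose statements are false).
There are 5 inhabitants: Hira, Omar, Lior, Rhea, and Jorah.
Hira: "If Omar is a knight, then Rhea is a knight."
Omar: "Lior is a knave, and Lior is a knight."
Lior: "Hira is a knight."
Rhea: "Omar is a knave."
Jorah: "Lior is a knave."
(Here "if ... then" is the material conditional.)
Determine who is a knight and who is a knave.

Suppose Hira is a knave. Then Hira's statement "if Omar is a knight, then Rhea is a knight" would have to be false. Checking the 16 ways to assign the others, none is consistent with every speaker.
(For instance, with Omar=knave, Lior=knight, Rhea=knight, Jorah=knave, Hira's claim "if Omar is a knight, then Rhea is a knight" comes out true where it would need to be false.)
So Hira must be a knight, making "if Omar is a knight, then Rhea is a knight" true. Taking Hira=knight, Omar=knave, Lior=knight, Rhea=knight, Jorah=knave, each remaining statement checks out:
  Omar (knave): "Lior is a knave, and Lior is a knight" — false. ✓
  Lior (knight): "Hira is a knight" — true. ✓
  Rhea (knight): "Omar is a knave" — true. ✓
  Jorah (knave): "Lior is a knave" — false. ✓
This is the unique consistent assignment.

Knights: Hira, Lior, and Rhea. Knaves: Omar and Jorah.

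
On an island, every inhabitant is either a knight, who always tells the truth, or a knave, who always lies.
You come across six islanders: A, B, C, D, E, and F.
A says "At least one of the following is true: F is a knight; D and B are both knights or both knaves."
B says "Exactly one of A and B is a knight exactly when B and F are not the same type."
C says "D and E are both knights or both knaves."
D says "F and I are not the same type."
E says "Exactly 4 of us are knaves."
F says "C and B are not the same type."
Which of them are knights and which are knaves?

A (knight): "at least one of the following is true: F is a knight; D and B are both knights or both knaves" — True. ✓
B is a knave, so "exactly one of A and B is a knight exactly when B and F are not the same type" must be False — and it is.
Since C is a knave, "D and E are both knights or both knaves" needs to be False, which holds.
D is a knave, and the claim "F and I are not the same type" is indeed False.
Since E is a knight, "exactly 4 of us are knaves" needs to be True, which holds.
F is a knave, and the claim "C and B are not the same type" is indeed False.

A is a knight, B is a knave, C is a knave, D is a knave, E is a knight, and F is a knave.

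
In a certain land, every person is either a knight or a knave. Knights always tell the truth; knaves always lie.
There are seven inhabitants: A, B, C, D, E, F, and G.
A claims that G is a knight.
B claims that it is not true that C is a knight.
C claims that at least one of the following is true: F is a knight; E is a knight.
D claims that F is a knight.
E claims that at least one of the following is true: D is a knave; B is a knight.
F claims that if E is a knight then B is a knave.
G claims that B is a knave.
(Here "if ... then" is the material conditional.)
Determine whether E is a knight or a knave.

Consistent assignments: {A=knight, B=knave, C=knight, D=knight, E=knave, F=knight, G=knight}
In every consistent assignment, E is a knave.

E is a knave.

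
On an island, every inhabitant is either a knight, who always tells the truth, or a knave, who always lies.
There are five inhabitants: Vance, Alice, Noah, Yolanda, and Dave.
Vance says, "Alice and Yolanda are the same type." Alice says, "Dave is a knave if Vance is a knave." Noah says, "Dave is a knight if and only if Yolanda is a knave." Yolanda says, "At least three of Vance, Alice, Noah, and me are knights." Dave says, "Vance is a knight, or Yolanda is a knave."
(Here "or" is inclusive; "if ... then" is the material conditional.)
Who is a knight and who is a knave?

Vance (knight): "Alice and Yolanda are the same type" — true. ✓
Since Alice is a knight, "Dave is a knave if Vance is a knave" needs to be true, which holds.
Noah is a knave; "Dave is a knight if and only if Yolanda is a knave" is false, as required.
Yolanda is a knight, and the claim "at least three of Vance, Alice, Noah, and me are knights" is indeed true.
Dave (knight): "Vance is a knight, or Yolanda is a knave" — true. ✓

Vance is a knight, Alice is a knight, Noah is a knave, Yolanda is a knight, and Dave is a knight.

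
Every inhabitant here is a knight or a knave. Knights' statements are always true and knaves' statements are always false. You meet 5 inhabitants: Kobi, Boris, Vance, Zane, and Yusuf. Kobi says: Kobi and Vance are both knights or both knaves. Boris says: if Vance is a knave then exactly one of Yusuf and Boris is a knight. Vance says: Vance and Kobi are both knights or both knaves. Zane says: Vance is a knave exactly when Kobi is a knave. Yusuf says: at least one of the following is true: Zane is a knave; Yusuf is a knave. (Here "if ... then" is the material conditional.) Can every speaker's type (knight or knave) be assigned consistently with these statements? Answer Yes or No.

No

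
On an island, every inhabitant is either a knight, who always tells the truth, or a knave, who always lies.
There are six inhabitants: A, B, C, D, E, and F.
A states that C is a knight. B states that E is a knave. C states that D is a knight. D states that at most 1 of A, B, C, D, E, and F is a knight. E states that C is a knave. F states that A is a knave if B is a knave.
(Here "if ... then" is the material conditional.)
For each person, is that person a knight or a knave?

Knights: E and F. Knaves: A, B, C, and D.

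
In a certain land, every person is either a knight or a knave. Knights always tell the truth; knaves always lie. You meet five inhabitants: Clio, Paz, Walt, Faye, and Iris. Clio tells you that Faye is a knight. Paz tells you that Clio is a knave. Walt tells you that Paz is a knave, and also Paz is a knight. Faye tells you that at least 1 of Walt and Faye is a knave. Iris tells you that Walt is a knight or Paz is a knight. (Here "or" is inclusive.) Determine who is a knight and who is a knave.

Suppose Clio is a knave. Then Clio's statement "Faye is a knight" would have to be false. Checking the 16 ways to assign the others, none is consistent with every speaker.
(For instance, with Paz=knave, Walt=knave, Faye=knight, Iris=knave, Clio's claim "Faye is a knight" comes out true where it would need to be false.)
So Clio must be a knight, making "Faye is a knight" true. Taking Clio=knight, Paz=knave, Walt=knave, Faye=knight, Iris=knave, each remaining statement checks out:
  Paz (knave): "Clio is a knave" — false. ✓
  Walt (knave): "Paz is a knave, and also Paz is a knight" — false. ✓
  Faye (knight): "at least 1 of Walt and Faye is a knave" — true. ✓
  Iris (knave): "Walt is a knight or Paz is a knight" — false. ✓
This is the unique consistent assignment.

Clio is a knight, Paz is a knave, Walt is a knave, Faye is a knight, and Iris is a knave.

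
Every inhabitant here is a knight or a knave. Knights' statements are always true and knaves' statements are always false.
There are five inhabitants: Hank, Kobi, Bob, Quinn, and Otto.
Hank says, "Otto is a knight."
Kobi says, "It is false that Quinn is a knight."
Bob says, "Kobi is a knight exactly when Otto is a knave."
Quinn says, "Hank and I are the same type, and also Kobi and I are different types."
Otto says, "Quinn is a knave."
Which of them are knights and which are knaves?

Suppose Hank is a knave. Then Hank's statement "Otto is a knight" would have to be false. Checking the 16 ways to assign the others, none is consistent with every speaker.
(For instance, with Kobi=knight, Bob=knave, Quinn=knave, Otto=knight, Hank's claim "Otto is a knight" comes out true where it would need to be false.)
So Hank must be a knight, making "Otto is a knight" true. Taking Hank=knight, Kobi=knight, Bob=knave, Quinn=knave, Otto=knight, each remaining statement checks out:
  Kobi (knight): "it is false that Quinn is a knight" — true. ✓
  Bob (knave): "Kobi is a knight exactly when Otto is a knave" — false. ✓
  Quinn (knave): "Hank and I are the same type, and also Kobi and I are different types" — false. ✓
  Otto (knight): "Quinn is a knave" — true. ✓
This is the unique consistent assignment.

Hank is a knight, Kobi is a knight, Bob is a knave, Quinn is a knave, and Otto is a knight.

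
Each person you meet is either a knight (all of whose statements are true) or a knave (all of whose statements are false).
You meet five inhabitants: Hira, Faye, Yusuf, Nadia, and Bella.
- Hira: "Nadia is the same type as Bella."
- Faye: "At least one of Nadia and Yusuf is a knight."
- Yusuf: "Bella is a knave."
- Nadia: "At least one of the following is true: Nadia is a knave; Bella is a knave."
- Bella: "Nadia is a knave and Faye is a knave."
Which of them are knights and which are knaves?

Hira is a knave, Faye is a knight, Yusuf is a knight, Nadia is a knight, and Bella is a knave.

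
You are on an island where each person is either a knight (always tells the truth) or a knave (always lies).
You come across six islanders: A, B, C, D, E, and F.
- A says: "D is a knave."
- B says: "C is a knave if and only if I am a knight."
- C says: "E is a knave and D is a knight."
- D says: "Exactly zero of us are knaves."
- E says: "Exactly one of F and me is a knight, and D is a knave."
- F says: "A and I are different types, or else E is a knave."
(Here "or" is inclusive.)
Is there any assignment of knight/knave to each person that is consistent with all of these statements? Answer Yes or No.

No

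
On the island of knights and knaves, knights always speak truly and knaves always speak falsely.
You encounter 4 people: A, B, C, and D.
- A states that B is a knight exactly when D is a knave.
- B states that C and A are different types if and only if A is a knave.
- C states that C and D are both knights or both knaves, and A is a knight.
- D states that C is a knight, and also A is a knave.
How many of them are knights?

The unique consistent assignment is A=knave, B=knave, C=knave, D=knave.
That has 0 knights.

0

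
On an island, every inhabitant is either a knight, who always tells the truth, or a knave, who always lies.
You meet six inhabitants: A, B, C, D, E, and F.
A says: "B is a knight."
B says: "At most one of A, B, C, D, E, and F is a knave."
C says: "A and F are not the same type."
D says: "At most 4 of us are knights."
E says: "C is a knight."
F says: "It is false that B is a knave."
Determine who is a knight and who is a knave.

A is a knave, B is a knave, C is a knave, D is a knight, E is a knave, and F is a knave.

Since A is a knave, "B is a knight" needs to be False, which holds.
Since B is a knave, "at most one of A, B, C, D, E, and F is a knave" needs to be False, which holds.
Since C is a knave, "A and F are not the same type" needs to be False, which holds.
D is a knight, so "at most 4 of us are knights" must be true — and it is.
Since E is a knave, "C is a knight" needs to be False, which holds.
F (knave): "it is false that B is a knave" — False. ✓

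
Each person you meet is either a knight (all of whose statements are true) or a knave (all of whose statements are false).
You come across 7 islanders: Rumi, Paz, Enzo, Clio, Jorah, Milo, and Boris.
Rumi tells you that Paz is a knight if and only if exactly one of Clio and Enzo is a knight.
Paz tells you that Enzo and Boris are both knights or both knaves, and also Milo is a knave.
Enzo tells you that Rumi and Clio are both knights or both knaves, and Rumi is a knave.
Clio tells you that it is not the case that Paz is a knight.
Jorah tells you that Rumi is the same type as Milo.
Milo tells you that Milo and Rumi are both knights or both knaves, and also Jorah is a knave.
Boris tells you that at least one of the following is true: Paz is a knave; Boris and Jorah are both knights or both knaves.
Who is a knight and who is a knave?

Rumi is a knave, so "Paz is a knight if and only if exactly one of Clio and Enzo is a knight" must be false — and it is.
Paz is a knave, and the claim "Enzo and Boris are both knights or both knaves, and also Milo is a knave" is indeed false.
Since Enzo is a knave, "Rumi and Clio are both knights or both knaves, and Rumi is a knave" needs to be false, which holds.
Clio (knight): "it is not the case that Paz is a knight" — True. ✓
Jorah is a knight; "Rumi is the same type as Milo" is True, as required.
Milo is a knave; "Milo and Rumi are both knights or both knaves, and also Jorah is a knave" is false, as required.
Boris (knight): "at least one of the following is true: Paz is a knave; Boris and Jorah are both knights or both knaves" — True. ✓

Knights: Clio, Jorah, and Boris. Knaves: Rumi, Paz, Enzo, and Milo.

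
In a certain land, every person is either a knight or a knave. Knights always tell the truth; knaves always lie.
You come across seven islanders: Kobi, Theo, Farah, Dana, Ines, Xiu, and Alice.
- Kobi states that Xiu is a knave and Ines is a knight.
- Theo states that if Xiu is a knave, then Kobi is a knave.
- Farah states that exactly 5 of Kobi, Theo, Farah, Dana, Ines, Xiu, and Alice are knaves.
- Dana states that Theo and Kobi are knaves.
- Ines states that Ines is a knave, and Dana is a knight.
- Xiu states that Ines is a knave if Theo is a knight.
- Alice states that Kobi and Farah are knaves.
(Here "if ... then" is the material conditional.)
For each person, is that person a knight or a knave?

Knights: Theo, Xiu, and Alice. Knaves: Kobi, Farah, Dana, and Ines.

Kobi is a knave, so "Xiu is a knave and Ines is a knight" must be False — and it is.
Theo is a knight, so "if Xiu is a knave, then Kobi is a knave" must be true — and it is.
Farah is a knave; "exactly 5 of Kobi, Theo, Farah, Dana, Ines, Xiu, and Alice are knaves" is False, as required.
As a knave, Dana's statement "Theo and Kobi are knaves" should be False; it is.
Since Ines is a knave, "Ines is a knave, and Dana is a knight" needs to be False, which holds.
Since Xiu is a knight, "Ines is a knave if Theo is a knight" needs to be true, which holds.
As a knight, Alice's statement "Kobi and Farah are knaves" should be true; it is.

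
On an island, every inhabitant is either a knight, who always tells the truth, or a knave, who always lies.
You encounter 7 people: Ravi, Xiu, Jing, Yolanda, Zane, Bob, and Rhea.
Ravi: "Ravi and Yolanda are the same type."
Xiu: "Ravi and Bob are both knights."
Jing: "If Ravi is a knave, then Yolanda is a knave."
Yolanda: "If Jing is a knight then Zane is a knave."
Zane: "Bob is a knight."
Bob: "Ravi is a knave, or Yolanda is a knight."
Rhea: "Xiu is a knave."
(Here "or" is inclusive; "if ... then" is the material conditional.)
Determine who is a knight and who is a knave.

Ravi is a knave, so "Ravi and Yolanda are the same type" must be False — and it is.
As a knave, Xiu's statement "Ravi and Bob are both knights" should be False; it is.
Since Jing is a knave, "if Ravi is a knave, then Yolanda is a knave" needs to be False, which holds.
Yolanda is a knight, and the claim "if Jing is a knight then Zane is a knave" is indeed true.
Zane (knight): "Bob is a knight" — true. ✓
As a knight, Bob's statement "Ravi is a knave, or Yolanda is a knight" should be true; it is.
As a knight, Rhea's statement "Xiu is a knave" should be true; it is.

Ravi is a knave, Xiu is a knave, Jing is a knave, Yolanda is a knight, Zane is a knight, Bob is a knight, and Rhea is a knight.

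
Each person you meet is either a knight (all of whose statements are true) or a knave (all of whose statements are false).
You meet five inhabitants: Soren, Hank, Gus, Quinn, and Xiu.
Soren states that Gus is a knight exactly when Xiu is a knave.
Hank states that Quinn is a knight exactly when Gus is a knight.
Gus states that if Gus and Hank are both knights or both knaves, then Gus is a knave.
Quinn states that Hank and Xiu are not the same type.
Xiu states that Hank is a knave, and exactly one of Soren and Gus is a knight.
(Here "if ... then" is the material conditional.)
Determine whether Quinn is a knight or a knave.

Consistent assignments: {Soren=knight, Hank=knave, Gus=knight, Quinn=knave, Xiu=knave}
In every consistent assignment, Quinn is a knave.

Quinn is a knave.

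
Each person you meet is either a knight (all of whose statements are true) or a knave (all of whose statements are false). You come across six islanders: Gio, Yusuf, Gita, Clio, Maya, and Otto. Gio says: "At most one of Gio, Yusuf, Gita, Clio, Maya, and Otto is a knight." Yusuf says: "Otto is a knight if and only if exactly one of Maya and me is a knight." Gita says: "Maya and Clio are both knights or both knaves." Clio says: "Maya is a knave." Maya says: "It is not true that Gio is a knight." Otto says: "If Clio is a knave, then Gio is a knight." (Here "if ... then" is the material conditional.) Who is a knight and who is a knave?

Knights: Yusuf and Maya. Knaves: Gio, Gita, Clio, and Otto.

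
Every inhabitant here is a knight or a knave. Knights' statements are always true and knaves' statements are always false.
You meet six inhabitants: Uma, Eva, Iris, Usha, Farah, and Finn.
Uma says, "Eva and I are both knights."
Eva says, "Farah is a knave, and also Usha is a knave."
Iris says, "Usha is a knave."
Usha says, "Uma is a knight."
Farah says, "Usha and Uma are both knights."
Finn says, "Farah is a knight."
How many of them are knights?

The unique consistent assignment is Uma=knave, Eva=knight, Iris=knight, Usha=knave, Farah=knave, Finn=knave.
That has 2 knights.

2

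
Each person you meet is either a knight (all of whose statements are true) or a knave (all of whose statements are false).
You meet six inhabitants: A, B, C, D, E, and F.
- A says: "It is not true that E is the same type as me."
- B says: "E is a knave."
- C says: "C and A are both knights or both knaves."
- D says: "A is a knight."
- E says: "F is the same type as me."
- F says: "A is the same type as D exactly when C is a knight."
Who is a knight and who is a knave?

A is a knight, B is a knight, C is a knight, D is a knight, E is a knave, and F is a knight.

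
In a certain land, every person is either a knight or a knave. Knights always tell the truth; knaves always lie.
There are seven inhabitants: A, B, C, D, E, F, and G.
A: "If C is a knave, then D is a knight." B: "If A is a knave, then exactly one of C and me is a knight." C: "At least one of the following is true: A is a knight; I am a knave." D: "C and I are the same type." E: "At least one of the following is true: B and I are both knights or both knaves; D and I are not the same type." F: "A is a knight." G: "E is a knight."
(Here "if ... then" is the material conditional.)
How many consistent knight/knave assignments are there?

3

Consistent assignments:
  A=knight, B=knight, C=knight, D=knight, E=knight, F=knight, G=knight
  A=knight, B=knight, C=knight, D=knave, E=knight, F=knight, G=knight
  A=knight, B=knight, C=knight, D=knave, E=knave, F=knight, G=knave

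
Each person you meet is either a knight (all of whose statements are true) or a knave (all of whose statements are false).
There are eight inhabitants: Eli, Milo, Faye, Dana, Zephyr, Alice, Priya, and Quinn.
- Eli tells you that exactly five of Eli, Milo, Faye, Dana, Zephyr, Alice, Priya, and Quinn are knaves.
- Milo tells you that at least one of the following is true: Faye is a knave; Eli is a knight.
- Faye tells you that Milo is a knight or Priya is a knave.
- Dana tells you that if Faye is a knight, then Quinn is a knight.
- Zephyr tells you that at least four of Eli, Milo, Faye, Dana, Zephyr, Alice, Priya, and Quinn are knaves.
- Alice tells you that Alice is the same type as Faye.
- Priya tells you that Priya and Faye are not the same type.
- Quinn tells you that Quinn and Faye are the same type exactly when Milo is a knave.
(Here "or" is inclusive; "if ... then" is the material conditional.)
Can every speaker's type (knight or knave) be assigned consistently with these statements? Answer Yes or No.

No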